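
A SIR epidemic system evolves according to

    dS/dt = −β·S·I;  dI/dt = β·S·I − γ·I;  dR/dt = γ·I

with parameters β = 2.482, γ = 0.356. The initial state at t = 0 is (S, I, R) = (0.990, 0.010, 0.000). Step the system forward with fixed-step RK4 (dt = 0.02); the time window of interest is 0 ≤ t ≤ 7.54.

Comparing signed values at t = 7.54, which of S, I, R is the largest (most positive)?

largest component: R

t=0.000: state=(0.990, 0.010, 0.000)
step 1 (dt=0.02): k1=(-0.025, 0.021, 0.004), k2=(-0.025, 0.021, 0.004), k3=(-0.025, 0.021, 0.004), k4=(-0.026, 0.022, 0.004); state += dt/6·(k1+2k2+2k3+k4)
t=0.020: state=(0.989, 0.010, 0.000)
t=0.040: state=(0.989, 0.011, 0.000)
t=0.060: state=(0.988, 0.011, 0.000)
continuing one RK4 step at a time; state shown every 25 steps (Δt=0.5):
t=0.500: state=(0.969, 0.028, 0.003)
t=1.000: state=(0.912, 0.076, 0.012)
t=1.500: state=(0.781, 0.185, 0.034)
t=2.000: state=(0.560, 0.358, 0.082)
t=2.500: state=(0.323, 0.516, 0.160)
t=3.000: state=(0.162, 0.578, 0.259)
t=3.500: state=(0.080, 0.559, 0.362)
t=4.000: state=(0.041, 0.503, 0.456)
t=4.500: state=(0.023, 0.437, 0.540)
t=5.000: state=(0.014, 0.374, 0.612)
t=5.500: state=(0.009, 0.317, 0.673)
t=6.000: state=(0.006, 0.268, 0.725)
t=6.500: state=(0.005, 0.226, 0.769)
t=7.000: state=(0.004, 0.190, 0.806)
t=7.500: state=(0.003, 0.160, 0.837)
t=7.540: state=(0.003, 0.158, 0.840)
compare at T: S=0.003, I=0.158, R=0.840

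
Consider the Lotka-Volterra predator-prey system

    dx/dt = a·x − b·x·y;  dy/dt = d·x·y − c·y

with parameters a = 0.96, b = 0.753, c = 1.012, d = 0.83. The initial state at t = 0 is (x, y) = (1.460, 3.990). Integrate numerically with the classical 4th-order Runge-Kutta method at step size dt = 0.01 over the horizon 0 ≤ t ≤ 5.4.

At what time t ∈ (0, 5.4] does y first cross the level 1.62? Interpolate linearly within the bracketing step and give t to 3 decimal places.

t=0.000: state=(1.460, 3.990)
step 1 (dt=0.01): k1=(-2.985, 0.797), k2=(-2.959, 0.749), k3=(-2.959, 0.749), k4=(-2.933, 0.701); state += dt/6·(k1+2k2+2k3+k4)
t=0.010: state=(1.430, 3.997)
t=0.020: state=(1.401, 4.004)
t=0.030: state=(1.373, 4.010)
continuing one RK4 step at a time; state shown every 20 steps (Δt=0.2):
t=0.200: state=(0.967, 3.975)
t=0.400: state=(0.656, 3.707)
t=0.600: state=(0.468, 3.319)
t=0.800: state=(0.355, 2.900)
t=1.000: state=(0.286, 2.497)
t=1.200: state=(0.245, 2.131)
t=1.400: state=(0.221, 1.809)
t=1.530: state=(0.212, 1.623)
next step: t=1.540: state=(0.211, 1.610) — y has crossed 1.62
linear interpolation between t=1.530 (1.62309) and t=1.540 (1.60956) → t≈1.532

t = 1.532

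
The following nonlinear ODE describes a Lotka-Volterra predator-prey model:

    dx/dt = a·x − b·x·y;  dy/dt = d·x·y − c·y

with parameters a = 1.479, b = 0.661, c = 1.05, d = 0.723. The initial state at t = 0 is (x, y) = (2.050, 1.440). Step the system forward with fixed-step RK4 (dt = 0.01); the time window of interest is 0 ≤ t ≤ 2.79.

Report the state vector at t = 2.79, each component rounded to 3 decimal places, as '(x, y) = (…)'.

t=0.000: state=(2.050, 1.440)
step 1 (dt=0.01): k1=(1.081, 0.622), k2=(1.079, 0.629), k3=(1.079, 0.629), k4=(1.078, 0.636); state += dt/6·(k1+2k2+2k3+k4)
t=0.010: state=(2.061, 1.446)
t=0.020: state=(2.072, 1.453)
t=0.030: state=(2.082, 1.459)
continuing one RK4 step at a time; state shown every 10 steps (Δt=0.1):
t=0.100: state=(2.156, 1.509)
t=0.200: state=(2.256, 1.594)
t=0.300: state=(2.347, 1.695)
t=0.400: state=(2.423, 1.814)
t=0.500: state=(2.481, 1.950)
t=0.600: state=(2.516, 2.103)
t=0.700: state=(2.525, 2.273)
t=0.800: state=(2.504, 2.454)
t=0.900: state=(2.453, 2.644)
t=1.000: state=(2.373, 2.834)
t=1.100: state=(2.267, 3.018)
t=1.200: state=(2.141, 3.187)
t=1.300: state=(2.001, 3.333)
t=1.400: state=(1.853, 3.450)
t=1.500: state=(1.706, 3.532)
t=1.600: state=(1.563, 3.579)
t=1.700: state=(1.430, 3.590)
t=1.800: state=(1.308, 3.568)
t=1.900: state=(1.200, 3.517)
t=2.000: state=(1.105, 3.441)
t=2.100: state=(1.024, 3.346)
t=2.200: state=(0.955, 3.236)
t=2.300: state=(0.897, 3.115)
t=2.400: state=(0.850, 2.987)
t=2.500: state=(0.813, 2.856)
t=2.600: state=(0.784, 2.724)
t=2.700: state=(0.762, 2.593)
t=2.790: state=(0.749, 2.478)

(x, y) = (0.749, 2.478)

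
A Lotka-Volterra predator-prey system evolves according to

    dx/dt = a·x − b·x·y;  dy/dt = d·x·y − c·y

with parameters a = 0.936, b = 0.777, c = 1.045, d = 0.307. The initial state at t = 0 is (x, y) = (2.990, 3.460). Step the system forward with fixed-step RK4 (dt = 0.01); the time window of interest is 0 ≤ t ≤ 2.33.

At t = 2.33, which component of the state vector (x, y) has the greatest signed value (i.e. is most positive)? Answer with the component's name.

largest component: x

t=0.000: state=(2.990, 3.460)
step 1 (dt=0.01): k1=(-5.240, -0.440), k2=(-5.189, -0.467), k3=(-5.189, -0.467), k4=(-5.138, -0.494); state += dt/6·(k1+2k2+2k3+k4)
t=0.010: state=(2.938, 3.455)
t=0.020: state=(2.887, 3.450)
t=0.030: state=(2.837, 3.444)
continuing one RK4 step at a time; state shown every 10 steps (Δt=0.1):
t=0.100: state=(2.515, 3.391)
t=0.200: state=(2.131, 3.279)
t=0.300: state=(1.824, 3.138)
t=0.400: state=(1.579, 2.978)
t=0.500: state=(1.385, 2.807)
t=0.600: state=(1.231, 2.632)
t=0.700: state=(1.109, 2.457)
t=0.800: state=(1.013, 2.287)
t=0.900: state=(0.937, 2.122)
t=1.000: state=(0.878, 1.966)
t=1.100: state=(0.833, 1.818)
t=1.200: state=(0.798, 1.679)
t=1.300: state=(0.773, 1.549)
t=1.400: state=(0.757, 1.428)
t=1.500: state=(0.747, 1.317)
t=1.600: state=(0.743, 1.213)
t=1.700: state=(0.746, 1.118)
t=1.800: state=(0.753, 1.031)
t=1.900: state=(0.766, 0.950)
t=2.000: state=(0.783, 0.877)
t=2.100: state=(0.806, 0.809)
t=2.200: state=(0.833, 0.747)
t=2.300: state=(0.865, 0.691)
t=2.330: state=(0.876, 0.675)
compare at T: x=0.876, y=0.675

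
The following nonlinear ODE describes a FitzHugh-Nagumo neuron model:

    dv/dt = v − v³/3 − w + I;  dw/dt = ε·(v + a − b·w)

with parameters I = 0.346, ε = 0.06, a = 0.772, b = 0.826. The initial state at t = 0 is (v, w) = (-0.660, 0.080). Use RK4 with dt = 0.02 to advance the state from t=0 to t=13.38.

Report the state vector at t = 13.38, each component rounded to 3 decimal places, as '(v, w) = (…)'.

(v, w) = (-1.234, -0.289)

t=0.000: state=(-0.660, 0.080)
step 1 (dt=0.02): k1=(-0.298, 0.003), k2=(-0.300, 0.003), k3=(-0.300, 0.003), k4=(-0.302, 0.002); state += dt/6·(k1+2k2+2k3+k4)
t=0.020: state=(-0.666, 0.080)
t=0.040: state=(-0.672, 0.080)
t=0.060: state=(-0.678, 0.080)
continuing one RK4 step at a time; state shown every 25 steps (Δt=0.5):
t=0.500: state=(-0.829, 0.079)
t=1.000: state=(-1.023, 0.072)
t=1.500: state=(-1.208, 0.060)
t=2.000: state=(-1.350, 0.044)
t=2.500: state=(-1.437, 0.024)
t=3.000: state=(-1.481, 0.003)
t=3.500: state=(-1.497, -0.018)
t=4.000: state=(-1.498, -0.039)
t=4.500: state=(-1.491, -0.060)
t=5.000: state=(-1.480, -0.079)
t=5.500: state=(-1.466, -0.098)
t=6.000: state=(-1.451, -0.116)
t=6.500: state=(-1.436, -0.133)
t=7.000: state=(-1.421, -0.149)
t=7.500: state=(-1.405, -0.165)
t=8.000: state=(-1.390, -0.179)
t=8.500: state=(-1.375, -0.193)
t=9.000: state=(-1.360, -0.206)
t=9.500: state=(-1.345, -0.218)
t=10.000: state=(-1.330, -0.229)
t=10.500: state=(-1.315, -0.240)
t=11.000: state=(-1.301, -0.250)
t=11.500: state=(-1.286, -0.260)
t=12.000: state=(-1.272, -0.268)
t=12.500: state=(-1.258, -0.276)
t=13.000: state=(-1.244, -0.284)
t=13.380: state=(-1.234, -0.289)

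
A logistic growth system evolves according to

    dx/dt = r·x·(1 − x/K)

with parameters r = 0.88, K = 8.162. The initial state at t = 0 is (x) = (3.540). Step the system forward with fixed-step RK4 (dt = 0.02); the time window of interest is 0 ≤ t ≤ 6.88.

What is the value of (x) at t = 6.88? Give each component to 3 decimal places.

t=0.000: state=(3.540)
step 1 (dt=0.02): k1=(1.764), k2=(1.766), k3=(1.766), k4=(1.768); state += dt/6·(k1+2k2+2k3+k4)
t=0.020: state=(3.575)
t=0.040: state=(3.611)
t=0.060: state=(3.646)
continuing one RK4 step at a time; state shown every 25 steps (Δt=0.5):
t=0.500: state=(4.434)
t=1.000: state=(5.295)
t=1.500: state=(6.051)
t=2.000: state=(6.665)
t=2.500: state=(7.130)
t=3.000: state=(7.466)
t=3.500: state=(7.700)
t=4.000: state=(7.858)
t=4.500: state=(7.964)
t=5.000: state=(8.033)
t=5.500: state=(8.079)
t=6.000: state=(8.108)
t=6.500: state=(8.127)
t=6.880: state=(8.137)

(x) = (8.137)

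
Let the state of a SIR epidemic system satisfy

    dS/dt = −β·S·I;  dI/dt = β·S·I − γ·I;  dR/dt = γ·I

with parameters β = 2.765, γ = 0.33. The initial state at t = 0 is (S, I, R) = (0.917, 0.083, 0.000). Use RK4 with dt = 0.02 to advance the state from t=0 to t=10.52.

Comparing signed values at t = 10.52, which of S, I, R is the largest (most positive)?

largest component: R

t=0.000: state=(0.917, 0.083, 0.000)
step 1 (dt=0.02): k1=(-0.210, 0.183, 0.027), k2=(-0.215, 0.187, 0.028), k3=(-0.215, 0.187, 0.028), k4=(-0.219, 0.190, 0.029); state += dt/6·(k1+2k2+2k3+k4)
t=0.020: state=(0.913, 0.087, 0.001)
t=0.040: state=(0.908, 0.091, 0.001)
t=0.060: state=(0.904, 0.095, 0.002)
continuing one RK4 step at a time; state shown every 25 steps (Δt=0.5):
t=0.500: state=(0.750, 0.226, 0.024)
t=1.000: state=(0.471, 0.449, 0.079)
t=1.500: state=(0.223, 0.608, 0.168)
t=2.000: state=(0.094, 0.634, 0.272)
t=2.500: state=(0.040, 0.586, 0.374)
t=3.000: state=(0.019, 0.517, 0.465)
t=3.500: state=(0.010, 0.446, 0.544)
t=4.000: state=(0.005, 0.382, 0.612)
t=4.500: state=(0.003, 0.326, 0.671)
t=5.000: state=(0.002, 0.277, 0.720)
t=5.500: state=(0.002, 0.236, 0.763)
t=6.000: state=(0.001, 0.200, 0.799)
t=6.500: state=(0.001, 0.170, 0.829)
t=7.000: state=(0.001, 0.144, 0.855)
t=7.500: state=(0.001, 0.123, 0.877)
t=8.000: state=(0.001, 0.104, 0.896)
t=8.500: state=(0.000, 0.088, 0.911)
t=9.000: state=(0.000, 0.075, 0.925)
t=9.500: state=(0.000, 0.063, 0.936)
t=10.000: state=(0.000, 0.054, 0.946)
t=10.500: state=(0.000, 0.046, 0.954)
t=10.520: state=(0.000, 0.045, 0.954)
compare at T: S=0.000, I=0.045, R=0.954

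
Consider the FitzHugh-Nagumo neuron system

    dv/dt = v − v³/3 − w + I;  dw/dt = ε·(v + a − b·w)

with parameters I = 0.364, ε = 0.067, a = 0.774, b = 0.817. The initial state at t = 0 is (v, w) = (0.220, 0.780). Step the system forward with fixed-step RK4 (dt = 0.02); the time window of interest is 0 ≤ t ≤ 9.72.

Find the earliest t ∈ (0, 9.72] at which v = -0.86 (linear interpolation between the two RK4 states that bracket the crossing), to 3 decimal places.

t = 1.880

t=0.000: state=(0.220, 0.780)
step 1 (dt=0.02): k1=(-0.200, 0.024), k2=(-0.202, 0.024), k3=(-0.202, 0.024), k4=(-0.204, 0.024); state += dt/6·(k1+2k2+2k3+k4)
t=0.020: state=(0.216, 0.780)
t=0.040: state=(0.212, 0.781)
t=0.060: state=(0.208, 0.781)
continuing one RK4 step at a time; state shown every 25 steps (Δt=0.5):
t=0.500: state=(0.089, 0.790)
t=1.000: state=(-0.132, 0.794)
t=1.500: state=(-0.488, 0.788)
t=1.880: state=(-0.860, 0.774)
next step: t=1.900: state=(-0.881, 0.773) — v has crossed -0.86
linear interpolation between t=1.880 (-0.85995) and t=1.900 (-0.88116) → t≈1.880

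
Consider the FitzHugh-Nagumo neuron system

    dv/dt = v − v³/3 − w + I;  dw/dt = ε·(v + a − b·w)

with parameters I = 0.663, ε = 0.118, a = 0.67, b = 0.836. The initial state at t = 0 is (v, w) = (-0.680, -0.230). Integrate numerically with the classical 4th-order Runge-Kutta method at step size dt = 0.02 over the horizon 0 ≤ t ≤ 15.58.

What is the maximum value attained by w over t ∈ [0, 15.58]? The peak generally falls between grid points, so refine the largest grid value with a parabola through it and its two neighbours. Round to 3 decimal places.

t=0.000: state=(-0.680, -0.230)
step 1 (dt=0.02): k1=(0.318, 0.022), k2=(0.319, 0.022), k3=(0.319, 0.022), k4=(0.321, 0.022); state += dt/6·(k1+2k2+2k3+k4)
t=0.020: state=(-0.674, -0.230)
t=0.040: state=(-0.667, -0.229)
t=0.060: state=(-0.661, -0.229)
continuing one RK4 step at a time; state shown every 50 steps (Δt=1):
t=1.000: state=(-0.245, -0.187)
t=2.000: state=(0.710, -0.075)
t=3.000: state=(1.764, 0.157)
t=4.000: state=(1.864, 0.426)
t=5.000: state=(1.778, 0.666)
t=6.000: state=(1.676, 0.873)
t=7.000: state=(1.571, 1.049)
t=8.000: state=(1.462, 1.196)
t=9.000: state=(1.346, 1.316)
t=10.000: state=(1.219, 1.412)
t=11.000: state=(1.074, 1.484)
t=12.000: state=(0.892, 1.530)
t=13.000: state=(0.626, 1.548)
t=14.000: state=(0.125, 1.523)
t=15.000: state=(-1.004, 1.412)
t=15.580: state=(-1.670, 1.287)
largest grid value and its neighbours: w(12.980)=1.54805, w(13.000)=1.54806, w(13.020)=1.54805
parabola through these three points peaks at t≈13.004 with w≈1.54806

max w = 1.548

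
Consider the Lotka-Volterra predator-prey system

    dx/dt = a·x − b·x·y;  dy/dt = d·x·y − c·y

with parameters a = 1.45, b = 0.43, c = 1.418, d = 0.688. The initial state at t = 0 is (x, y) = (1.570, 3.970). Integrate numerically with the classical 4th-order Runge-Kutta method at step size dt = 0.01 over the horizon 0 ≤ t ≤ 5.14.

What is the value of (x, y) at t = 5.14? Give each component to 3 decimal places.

(x, y) = (1.520, 3.013)

t=0.000: state=(1.570, 3.970)
step 1 (dt=0.01): k1=(-0.404, -1.341), k2=(-0.399, -1.344), k3=(-0.399, -1.344), k4=(-0.394, -1.348); state += dt/6·(k1+2k2+2k3+k4)
t=0.010: state=(1.566, 3.957)
t=0.020: state=(1.562, 3.943)
t=0.030: state=(1.558, 3.929)
continuing one RK4 step at a time; state shown every 20 steps (Δt=0.2):
t=0.200: state=(1.509, 3.693)
t=0.400: state=(1.486, 3.416)
t=0.600: state=(1.497, 3.157)
t=0.800: state=(1.540, 2.929)
t=1.000: state=(1.613, 2.740)
t=1.200: state=(1.715, 2.593)
t=1.400: state=(1.842, 2.494)
t=1.600: state=(1.992, 2.444)
t=1.800: state=(2.158, 2.448)
t=2.000: state=(2.331, 2.511)
t=2.200: state=(2.498, 2.636)
t=2.400: state=(2.640, 2.828)
t=2.600: state=(2.737, 3.086)
t=2.800: state=(2.769, 3.397)
t=3.000: state=(2.724, 3.736)
t=3.200: state=(2.602, 4.062)
t=3.400: state=(2.423, 4.325)
t=3.600: state=(2.216, 4.482)
t=3.800: state=(2.009, 4.513)
t=4.000: state=(1.827, 4.424)
t=4.200: state=(1.682, 4.239)
t=4.400: state=(1.577, 3.992)
t=4.600: state=(1.513, 3.717)
t=4.800: state=(1.486, 3.439)
t=5.000: state=(1.495, 3.178)
t=5.140: state=(1.520, 3.013)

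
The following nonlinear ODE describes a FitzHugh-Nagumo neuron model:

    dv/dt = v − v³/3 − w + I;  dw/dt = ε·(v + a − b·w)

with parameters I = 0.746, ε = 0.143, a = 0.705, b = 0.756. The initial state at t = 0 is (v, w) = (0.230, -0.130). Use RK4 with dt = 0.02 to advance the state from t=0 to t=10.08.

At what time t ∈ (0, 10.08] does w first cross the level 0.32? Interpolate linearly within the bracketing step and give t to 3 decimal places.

t=0.000: state=(0.230, -0.130)
step 1 (dt=0.02): k1=(1.102, 0.148), k2=(1.111, 0.149), k3=(1.111, 0.149), k4=(1.120, 0.151); state += dt/6·(k1+2k2+2k3+k4)
t=0.020: state=(0.252, -0.127)
t=0.040: state=(0.275, -0.124)
t=0.060: state=(0.298, -0.121)
continuing one RK4 step at a time; state shown every 25 steps (Δt=0.5):
t=0.500: state=(0.881, -0.036)
t=1.000: state=(1.525, 0.100)
t=1.500: state=(1.827, 0.263)
t=1.660: state=(1.860, 0.316)
next step: t=1.680: state=(1.863, 0.323) — w has crossed 0.32
linear interpolation between t=1.660 (0.31593) and t=1.680 (0.32258) → t≈1.672

t = 1.672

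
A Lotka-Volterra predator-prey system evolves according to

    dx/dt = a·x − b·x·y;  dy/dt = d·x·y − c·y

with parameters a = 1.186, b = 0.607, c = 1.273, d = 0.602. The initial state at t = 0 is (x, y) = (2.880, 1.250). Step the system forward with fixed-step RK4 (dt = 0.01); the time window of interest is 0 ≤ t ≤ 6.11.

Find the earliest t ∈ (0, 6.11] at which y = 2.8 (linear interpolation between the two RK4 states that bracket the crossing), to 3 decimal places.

t = 1.200

t=0.000: state=(2.880, 1.250)
step 1 (dt=0.01): k1=(1.230, 0.576), k2=(1.228, 0.582), k3=(1.228, 0.582), k4=(1.226, 0.588); state += dt/6·(k1+2k2+2k3+k4)
t=0.010: state=(2.892, 1.256)
t=0.020: state=(2.905, 1.262)
t=0.030: state=(2.917, 1.268)
continuing one RK4 step at a time; state shown every 20 steps (Δt=0.2):
t=0.200: state=(3.112, 1.390)
t=0.400: state=(3.295, 1.586)
t=0.600: state=(3.394, 1.841)
t=0.800: state=(3.379, 2.149)
t=1.000: state=(3.234, 2.483)
t=1.190: state=(2.989, 2.786)
next step: t=1.200: state=(2.973, 2.800) — y has crossed 2.8
linear interpolation between t=1.190 (2.78563) and t=1.200 (2.80020) → t≈1.200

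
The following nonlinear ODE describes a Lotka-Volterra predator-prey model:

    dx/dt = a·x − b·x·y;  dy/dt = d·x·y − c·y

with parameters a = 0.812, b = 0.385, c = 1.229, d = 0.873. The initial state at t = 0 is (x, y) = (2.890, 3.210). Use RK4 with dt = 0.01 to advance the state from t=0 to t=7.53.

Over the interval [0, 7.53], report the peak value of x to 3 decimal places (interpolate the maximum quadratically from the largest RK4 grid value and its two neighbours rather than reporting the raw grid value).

t=0.000: state=(2.890, 3.210)
step 1 (dt=0.01): k1=(-1.225, 4.154), k2=(-1.245, 4.163), k3=(-1.245, 4.163), k4=(-1.266, 4.172); state += dt/6·(k1+2k2+2k3+k4)
t=0.010: state=(2.878, 3.252)
t=0.020: state=(2.865, 3.293)
t=0.030: state=(2.851, 3.335)
continuing one RK4 step at a time; state shown every 25 steps (Δt=0.25):
t=0.250: state=(2.471, 4.254)
t=0.500: state=(1.927, 5.059)
t=0.750: state=(1.424, 5.354)
t=1.000: state=(1.049, 5.144)
t=1.250: state=(0.802, 4.621)
t=1.500: state=(0.649, 3.976)
t=1.750: state=(0.560, 3.334)
t=2.000: state=(0.512, 2.754)
t=2.250: state=(0.493, 2.259)
t=2.500: state=(0.496, 1.850)
t=2.750: state=(0.517, 1.520)
t=3.000: state=(0.554, 1.256)
t=3.250: state=(0.608, 1.048)
t=3.500: state=(0.679, 0.887)
t=3.750: state=(0.768, 0.764)
t=4.000: state=(0.879, 0.672)
t=4.250: state=(1.013, 0.607)
t=4.500: state=(1.172, 0.567)
t=4.750: state=(1.362, 0.549)
t=5.000: state=(1.582, 0.556)
t=5.250: state=(1.834, 0.594)
t=5.500: state=(2.115, 0.672)
t=5.750: state=(2.414, 0.810)
t=6.000: state=(2.708, 1.042)
t=6.250: state=(2.951, 1.423)
t=6.500: state=(3.068, 2.025)
t=6.750: state=(2.973, 2.892)
t=7.000: state=(2.624, 3.935)
t=7.250: state=(2.100, 4.854)
t=7.500: state=(1.570, 5.321)
t=7.530: state=(1.512, 5.340)
largest grid value and its neighbours: x(6.520)=3.06970, x(6.530)=3.06982, x(6.540)=3.06957
parabola through these three points peaks at t≈6.528 with x≈3.06982

max x = 3.070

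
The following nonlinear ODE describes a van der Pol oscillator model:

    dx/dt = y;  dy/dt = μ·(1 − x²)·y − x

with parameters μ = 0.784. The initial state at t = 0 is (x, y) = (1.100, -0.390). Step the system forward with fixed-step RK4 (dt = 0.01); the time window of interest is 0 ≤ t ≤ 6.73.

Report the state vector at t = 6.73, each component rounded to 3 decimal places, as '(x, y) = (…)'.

(x, y) = (1.256, -1.052)

t=0.000: state=(1.100, -0.390)
step 1 (dt=0.01): k1=(-0.390, -1.036), k2=(-0.395, -1.034), k3=(-0.395, -1.034), k4=(-0.400, -1.033); state += dt/6·(k1+2k2+2k3+k4)
t=0.010: state=(1.096, -0.400)
t=0.020: state=(1.092, -0.411)
t=0.030: state=(1.088, -0.421)
continuing one RK4 step at a time; state shown every 25 steps (Δt=0.25):
t=0.250: state=(0.971, -0.643)
t=0.500: state=(0.778, -0.898)
t=0.750: state=(0.520, -1.178)
t=1.000: state=(0.187, -1.494)
t=1.250: state=(-0.227, -1.810)
t=1.500: state=(-0.707, -1.981)
t=1.750: state=(-1.186, -1.775)
t=2.000: state=(-1.560, -1.166)
t=2.250: state=(-1.762, -0.468)
t=2.500: state=(-1.808, 0.061)
t=2.750: state=(-1.747, 0.403)
t=3.000: state=(-1.616, 0.636)
t=3.250: state=(-1.432, 0.828)
t=3.500: state=(-1.201, 1.024)
t=3.750: state=(-0.917, 1.262)
t=4.000: state=(-0.565, 1.570)
t=4.250: state=(-0.125, 1.957)
t=4.500: state=(0.413, 2.325)
t=4.750: state=(1.011, 2.365)
t=5.000: state=(1.541, 1.773)
t=5.250: state=(1.869, 0.849)
t=5.500: state=(1.983, 0.121)
t=5.750: state=(1.954, -0.309)
t=6.000: state=(1.844, -0.558)
t=6.250: state=(1.681, -0.732)
t=6.500: state=(1.479, -0.889)
t=6.730: state=(1.256, -1.052)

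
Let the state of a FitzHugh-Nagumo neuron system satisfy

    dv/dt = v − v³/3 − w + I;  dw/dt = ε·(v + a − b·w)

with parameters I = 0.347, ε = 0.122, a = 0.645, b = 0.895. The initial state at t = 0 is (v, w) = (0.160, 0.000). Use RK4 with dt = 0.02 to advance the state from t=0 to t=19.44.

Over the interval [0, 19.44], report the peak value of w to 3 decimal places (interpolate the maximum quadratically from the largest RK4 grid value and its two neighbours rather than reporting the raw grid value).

t=0.000: state=(0.160, 0.000)
step 1 (dt=0.02): k1=(0.506, 0.098), k2=(0.510, 0.099), k3=(0.510, 0.099), k4=(0.514, 0.099); state += dt/6·(k1+2k2+2k3+k4)
t=0.020: state=(0.170, 0.002)
t=0.040: state=(0.181, 0.004)
t=0.060: state=(0.191, 0.006)
continuing one RK4 step at a time; state shown every 50 steps (Δt=1):
t=1.000: state=(0.872, 0.131)
t=2.000: state=(1.538, 0.338)
t=3.000: state=(1.637, 0.564)
t=4.000: state=(1.551, 0.765)
t=5.000: state=(1.429, 0.933)
t=6.000: state=(1.291, 1.068)
t=7.000: state=(1.131, 1.172)
t=8.000: state=(0.928, 1.245)
t=9.000: state=(0.628, 1.282)
t=10.000: state=(0.044, 1.267)
t=11.000: state=(-1.236, 1.146)
t=12.000: state=(-1.922, 0.905)
t=13.000: state=(-1.902, 0.664)
t=14.000: state=(-1.821, 0.455)
t=15.000: state=(-1.738, 0.277)
t=16.000: state=(-1.657, 0.126)
t=17.000: state=(-1.578, 0.001)
t=18.000: state=(-1.501, -0.102)
t=19.000: state=(-1.426, -0.186)
t=19.440: state=(-1.394, -0.218)
largest grid value and its neighbours: w(9.260)=1.28408, w(9.280)=1.28411, w(9.300)=1.28410
parabola through these three points peaks at t≈9.289 with w≈1.28411

max w = 1.284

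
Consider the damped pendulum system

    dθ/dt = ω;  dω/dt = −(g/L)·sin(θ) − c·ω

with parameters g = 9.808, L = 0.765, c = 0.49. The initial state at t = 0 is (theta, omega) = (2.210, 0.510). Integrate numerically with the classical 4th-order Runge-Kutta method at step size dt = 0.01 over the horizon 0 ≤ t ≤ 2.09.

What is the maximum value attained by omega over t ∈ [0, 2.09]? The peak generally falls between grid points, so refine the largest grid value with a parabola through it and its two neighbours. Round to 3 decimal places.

max omega = 4.508

t=0.000: state=(2.210, 0.510)
step 1 (dt=0.01): k1=(0.510, -10.540), k2=(0.457, -10.494), k3=(0.458, -10.496), k4=(0.405, -10.453); state += dt/6·(k1+2k2+2k3+k4)
t=0.010: state=(2.215, 0.405)
t=0.020: state=(2.218, 0.301)
t=0.030: state=(2.221, 0.198)
continuing one RK4 step at a time; state shown every 10 steps (Δt=0.1):
t=0.100: state=(2.209, -0.512)
t=0.200: state=(2.108, -1.523)
t=0.300: state=(1.903, -2.579)
t=0.400: state=(1.591, -3.680)
t=0.500: state=(1.169, -4.725)
t=0.600: state=(0.655, -5.481)
t=0.700: state=(0.092, -5.669)
t=0.800: state=(-0.455, -5.166)
t=0.900: state=(-0.923, -4.121)
t=1.000: state=(-1.271, -2.809)
t=1.100: state=(-1.483, -1.446)
t=1.200: state=(-1.562, -0.127)
t=1.300: state=(-1.511, 1.130)
t=1.400: state=(-1.338, 2.313)
t=1.500: state=(-1.052, 3.366)
t=1.600: state=(-0.673, 4.154)
t=1.700: state=(-0.236, 4.502)
t=1.800: state=(0.208, 4.300)
t=1.900: state=(0.607, 3.593)
t=2.000: state=(0.916, 2.553)
t=2.090: state=(1.098, 1.484)
largest grid value and its neighbours: omega(1.700)=4.50226, omega(1.710)=4.50738, omega(1.720)=4.50682
parabola through these three points peaks at t≈1.714 with omega≈4.50784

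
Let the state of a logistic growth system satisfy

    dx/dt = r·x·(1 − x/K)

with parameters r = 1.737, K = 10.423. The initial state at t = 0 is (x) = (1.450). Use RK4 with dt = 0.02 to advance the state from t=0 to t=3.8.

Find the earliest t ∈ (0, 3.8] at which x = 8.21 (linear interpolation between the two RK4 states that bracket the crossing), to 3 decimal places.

t = 1.804

t=0.000: state=(1.450)
step 1 (dt=0.02): k1=(2.168), k2=(2.195), k3=(2.196), k4=(2.223); state += dt/6·(k1+2k2+2k3+k4)
t=0.020: state=(1.494)
t=0.040: state=(1.539)
t=0.060: state=(1.585)
continuing one RK4 step at a time; state shown every 10 steps (Δt=0.2):
t=0.200: state=(1.940)
t=0.400: state=(2.549)
t=0.600: state=(3.275)
t=0.800: state=(4.100)
t=1.000: state=(4.988)
t=1.200: state=(5.890)
t=1.400: state=(6.751)
t=1.600: state=(7.530)
t=1.800: state=(8.198)
next step: t=1.820: state=(8.258) — x has crossed 8.21
linear interpolation between t=1.800 (8.19767) and t=1.820 (8.25787) → t≈1.804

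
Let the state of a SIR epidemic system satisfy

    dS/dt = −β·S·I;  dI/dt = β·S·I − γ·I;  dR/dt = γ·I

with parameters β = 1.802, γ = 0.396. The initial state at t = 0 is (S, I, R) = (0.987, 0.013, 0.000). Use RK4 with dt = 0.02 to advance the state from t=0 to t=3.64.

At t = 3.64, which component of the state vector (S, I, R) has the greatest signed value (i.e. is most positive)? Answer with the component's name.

largest component: I

t=0.000: state=(0.987, 0.013, 0.000)
step 1 (dt=0.02): k1=(-0.023, 0.018, 0.005), k2=(-0.023, 0.018, 0.005), k3=(-0.023, 0.018, 0.005), k4=(-0.024, 0.018, 0.005); state += dt/6·(k1+2k2+2k3+k4)
t=0.020: state=(0.987, 0.013, 0.000)
t=0.040: state=(0.986, 0.014, 0.000)
t=0.060: state=(0.986, 0.014, 0.000)
continuing one RK4 step at a time; state shown every 10 steps (Δt=0.2):
t=0.200: state=(0.982, 0.017, 0.001)
t=0.400: state=(0.975, 0.023, 0.003)
t=0.600: state=(0.966, 0.030, 0.005)
t=0.800: state=(0.954, 0.039, 0.007)
t=1.000: state=(0.939, 0.050, 0.011)
t=1.200: state=(0.920, 0.065, 0.015)
t=1.400: state=(0.896, 0.083, 0.021)
t=1.600: state=(0.866, 0.105, 0.029)
t=1.800: state=(0.830, 0.132, 0.038)
t=2.000: state=(0.787, 0.163, 0.050)
t=2.200: state=(0.738, 0.198, 0.064)
t=2.400: state=(0.682, 0.237, 0.081)
t=2.600: state=(0.622, 0.277, 0.102)
t=2.800: state=(0.559, 0.316, 0.125)
t=3.000: state=(0.495, 0.353, 0.152)
t=3.200: state=(0.433, 0.386, 0.181)
t=3.400: state=(0.375, 0.412, 0.213)
t=3.600: state=(0.322, 0.432, 0.246)
t=3.640: state=(0.312, 0.435, 0.253)
compare at T: S=0.312, I=0.435, R=0.253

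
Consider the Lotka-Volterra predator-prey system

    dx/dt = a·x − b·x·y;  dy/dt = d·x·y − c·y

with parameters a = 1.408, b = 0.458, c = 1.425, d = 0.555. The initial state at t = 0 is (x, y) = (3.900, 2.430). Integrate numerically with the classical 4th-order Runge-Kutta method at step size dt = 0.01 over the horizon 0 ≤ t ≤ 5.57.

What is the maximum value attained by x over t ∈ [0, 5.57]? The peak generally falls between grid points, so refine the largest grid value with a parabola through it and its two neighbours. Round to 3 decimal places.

max x = 4.082

t=0.000: state=(3.900, 2.430)
step 1 (dt=0.01): k1=(1.151, 1.797), k2=(1.136, 1.811), k3=(1.136, 1.811), k4=(1.122, 1.826); state += dt/6·(k1+2k2+2k3+k4)
t=0.010: state=(3.911, 2.448)
t=0.020: state=(3.922, 2.467)
t=0.030: state=(3.933, 2.485)
continuing one RK4 step at a time; state shown every 20 steps (Δt=0.2):
t=0.200: state=(4.062, 2.847)
t=0.400: state=(4.053, 3.365)
t=0.600: state=(3.846, 3.930)
t=0.800: state=(3.471, 4.441)
t=1.000: state=(3.009, 4.787)
t=1.200: state=(2.554, 4.900)
t=1.400: state=(2.169, 4.786)
t=1.600: state=(1.877, 4.501)
t=1.800: state=(1.675, 4.119)
t=2.000: state=(1.551, 3.703)
t=2.200: state=(1.492, 3.295)
t=2.400: state=(1.488, 2.922)
t=2.600: state=(1.532, 2.598)
t=2.800: state=(1.621, 2.326)
t=3.000: state=(1.755, 2.109)
t=3.200: state=(1.932, 1.945)
t=3.400: state=(2.154, 1.834)
t=3.600: state=(2.421, 1.778)
t=3.800: state=(2.727, 1.778)
t=4.000: state=(3.063, 1.844)
t=4.200: state=(3.409, 1.986)
t=4.400: state=(3.729, 2.220)
t=4.600: state=(3.973, 2.563)
t=4.800: state=(4.081, 3.018)
t=5.000: state=(4.003, 3.561)
t=5.200: state=(3.731, 4.120)
t=5.400: state=(3.315, 4.586)
t=5.570: state=(2.916, 4.829)
largest grid value and its neighbours: x(0.280)=4.08184, x(0.290)=4.08217, x(0.300)=4.08202
parabola through these three points peaks at t≈0.292 with x≈4.08218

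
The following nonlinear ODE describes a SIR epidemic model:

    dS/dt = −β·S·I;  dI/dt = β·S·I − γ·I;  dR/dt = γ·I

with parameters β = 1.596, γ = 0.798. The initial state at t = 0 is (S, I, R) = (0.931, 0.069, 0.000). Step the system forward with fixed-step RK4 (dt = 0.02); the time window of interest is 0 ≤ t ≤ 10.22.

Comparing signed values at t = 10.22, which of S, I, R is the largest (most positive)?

largest component: R

t=0.000: state=(0.931, 0.069, 0.000)
step 1 (dt=0.02): k1=(-0.103, 0.047, 0.055), k2=(-0.103, 0.048, 0.055), k3=(-0.103, 0.048, 0.055), k4=(-0.104, 0.048, 0.056); state += dt/6·(k1+2k2+2k3+k4)
t=0.020: state=(0.929, 0.070, 0.001)
t=0.040: state=(0.927, 0.071, 0.002)
t=0.060: state=(0.925, 0.072, 0.003)
continuing one RK4 step at a time; state shown every 25 steps (Δt=0.5):
t=0.500: state=(0.872, 0.095, 0.033)
t=1.000: state=(0.799, 0.125, 0.076)
t=1.500: state=(0.715, 0.153, 0.132)
t=2.000: state=(0.627, 0.175, 0.198)
t=2.500: state=(0.542, 0.187, 0.270)
t=3.000: state=(0.466, 0.188, 0.346)
t=3.500: state=(0.403, 0.178, 0.419)
t=4.000: state=(0.352, 0.161, 0.487)
t=4.500: state=(0.312, 0.141, 0.547)
t=5.000: state=(0.281, 0.120, 0.599)
t=5.500: state=(0.257, 0.100, 0.643)
t=6.000: state=(0.239, 0.081, 0.679)
t=6.500: state=(0.226, 0.066, 0.709)
t=7.000: state=(0.215, 0.053, 0.732)
t=7.500: state=(0.207, 0.042, 0.751)
t=8.000: state=(0.201, 0.033, 0.766)
t=8.500: state=(0.197, 0.026, 0.777)
t=9.000: state=(0.193, 0.020, 0.787)
t=9.500: state=(0.190, 0.016, 0.794)
t=10.000: state=(0.188, 0.012, 0.799)
t=10.220: state=(0.187, 0.011, 0.801)
compare at T: S=0.187, I=0.011, R=0.801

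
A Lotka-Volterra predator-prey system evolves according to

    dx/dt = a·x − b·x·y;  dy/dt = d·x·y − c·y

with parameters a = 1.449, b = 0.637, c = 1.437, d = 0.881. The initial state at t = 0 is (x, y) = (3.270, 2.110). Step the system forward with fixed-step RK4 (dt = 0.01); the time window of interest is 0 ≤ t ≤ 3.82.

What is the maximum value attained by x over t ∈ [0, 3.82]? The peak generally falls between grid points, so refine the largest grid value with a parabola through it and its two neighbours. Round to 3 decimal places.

max x = 3.279

t=0.000: state=(3.270, 2.110)
step 1 (dt=0.01): k1=(0.343, 3.047), k2=(0.312, 3.072), k3=(0.311, 3.072), k4=(0.279, 3.097); state += dt/6·(k1+2k2+2k3+k4)
t=0.010: state=(3.273, 2.141)
t=0.020: state=(3.276, 2.172)
t=0.030: state=(3.277, 2.204)
continuing one RK4 step at a time; state shown every 20 steps (Δt=0.2):
t=0.200: state=(3.199, 2.811)
t=0.400: state=(2.841, 3.604)
t=0.600: state=(2.294, 4.257)
t=0.800: state=(1.741, 4.551)
t=1.000: state=(1.306, 4.457)
t=1.200: state=(1.010, 4.092)
t=1.400: state=(0.826, 3.604)
t=1.600: state=(0.720, 3.096)
t=1.800: state=(0.669, 2.623)
t=2.000: state=(0.658, 2.211)
t=2.200: state=(0.678, 1.865)
t=2.400: state=(0.728, 1.583)
t=2.600: state=(0.807, 1.359)
t=2.800: state=(0.917, 1.186)
t=3.000: state=(1.063, 1.059)
t=3.200: state=(1.248, 0.973)
t=3.400: state=(1.478, 0.928)
t=3.600: state=(1.756, 0.925)
t=3.800: state=(2.081, 0.972)
t=3.820: state=(2.116, 0.980)
largest grid value and its neighbours: x(0.040)=3.27855, x(0.050)=3.27902, x(0.060)=3.27880
parabola through these three points peaks at t≈0.052 with x≈3.27903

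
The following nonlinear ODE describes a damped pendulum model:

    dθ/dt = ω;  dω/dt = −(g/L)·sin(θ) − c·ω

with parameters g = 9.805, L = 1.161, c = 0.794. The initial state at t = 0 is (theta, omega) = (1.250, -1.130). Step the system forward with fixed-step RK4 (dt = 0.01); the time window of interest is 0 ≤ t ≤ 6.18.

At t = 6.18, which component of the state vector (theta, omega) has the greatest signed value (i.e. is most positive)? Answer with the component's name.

t=0.000: state=(1.250, -1.130)
step 1 (dt=0.01): k1=(-1.130, -7.117), k2=(-1.166, -7.074), k3=(-1.165, -7.074), k4=(-1.201, -7.030); state += dt/6·(k1+2k2+2k3+k4)
t=0.010: state=(1.238, -1.201)
t=0.020: state=(1.226, -1.271)
t=0.030: state=(1.213, -1.340)
continuing one RK4 step at a time; state shown every 20 steps (Δt=0.2):
t=0.200: state=(0.895, -2.340)
t=0.400: state=(0.357, -2.903)
t=0.600: state=(-0.205, -2.574)
t=0.800: state=(-0.625, -1.538)
t=1.000: state=(-0.805, -0.262)
t=1.200: state=(-0.738, 0.885)
t=1.400: state=(-0.476, 1.656)
t=1.600: state=(-0.114, 1.862)
t=1.800: state=(0.229, 1.482)
t=2.000: state=(0.453, 0.720)
t=2.200: state=(0.511, -0.131)
t=2.400: state=(0.412, -0.821)
t=2.600: state=(0.205, -1.179)
t=2.800: state=(-0.033, -1.134)
t=3.000: state=(-0.226, -0.753)
t=3.200: state=(-0.323, -0.204)
t=3.400: state=(-0.309, 0.323)
t=3.600: state=(-0.205, 0.679)
t=3.800: state=(-0.054, 0.781)
t=4.000: state=(0.091, 0.631)
t=4.200: state=(0.187, 0.312)
t=4.400: state=(0.212, -0.053)
t=4.600: state=(0.170, -0.349)
t=4.800: state=(0.083, -0.497)
t=5.000: state=(-0.017, -0.472)
t=5.200: state=(-0.097, -0.308)
t=5.400: state=(-0.136, -0.075)
t=5.600: state=(-0.128, 0.146)
t=5.800: state=(-0.082, 0.291)
t=6.000: state=(-0.019, 0.327)
t=6.180: state=(0.036, 0.269)
compare at T: theta=0.036, omega=0.269

largest component: omega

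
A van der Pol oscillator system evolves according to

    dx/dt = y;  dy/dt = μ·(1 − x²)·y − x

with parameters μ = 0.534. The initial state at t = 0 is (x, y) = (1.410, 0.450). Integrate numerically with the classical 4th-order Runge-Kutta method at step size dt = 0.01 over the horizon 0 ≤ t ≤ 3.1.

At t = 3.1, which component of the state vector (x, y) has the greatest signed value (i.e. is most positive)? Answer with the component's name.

largest component: y

t=0.000: state=(1.410, 0.450)
step 1 (dt=0.01): k1=(0.450, -1.647), k2=(0.442, -1.647), k3=(0.442, -1.647), k4=(0.434, -1.646); state += dt/6·(k1+2k2+2k3+k4)
t=0.010: state=(1.414, 0.434)
t=0.020: state=(1.419, 0.417)
t=0.030: state=(1.423, 0.401)
continuing one RK4 step at a time; state shown every 20 steps (Δt=0.2):
t=0.200: state=(1.467, 0.128)
t=0.400: state=(1.463, -0.163)
t=0.600: state=(1.405, -0.418)
t=0.800: state=(1.298, -0.642)
t=1.000: state=(1.149, -0.847)
t=1.200: state=(0.960, -1.047)
t=1.400: state=(0.730, -1.252)
t=1.600: state=(0.458, -1.464)
t=1.800: state=(0.144, -1.676)
t=2.000: state=(-0.210, -1.857)
t=2.200: state=(-0.593, -1.946)
t=2.400: state=(-0.977, -1.865)
t=2.600: state=(-1.324, -1.572)
t=2.800: state=(-1.595, -1.115)
t=3.000: state=(-1.767, -0.609)
t=3.100: state=(-1.816, -0.372)
compare at T: x=-1.816, y=-0.372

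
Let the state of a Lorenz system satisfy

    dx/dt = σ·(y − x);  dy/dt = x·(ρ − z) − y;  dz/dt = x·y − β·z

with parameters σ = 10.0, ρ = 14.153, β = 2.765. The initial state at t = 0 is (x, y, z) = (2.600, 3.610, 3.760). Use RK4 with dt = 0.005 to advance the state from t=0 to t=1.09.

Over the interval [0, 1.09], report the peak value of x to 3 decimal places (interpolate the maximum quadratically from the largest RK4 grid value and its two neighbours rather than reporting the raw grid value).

max x = 10.414

t=0.000: state=(2.600, 3.610, 3.760)
step 1 (dt=0.005): k1=(10.100, 23.412, -1.010), k2=(10.433, 23.622, -0.759), k3=(10.430, 23.629, -0.756), k4=(10.760, 23.846, -0.498); state += dt/6·(k1+2k2+2k3+k4)
t=0.005: state=(2.652, 3.728, 3.756)
t=0.010: state=(2.708, 3.848, 3.755)
t=0.015: state=(2.766, 3.971, 3.757)
continuing one RK4 step at a time; state shown every 10 steps (Δt=0.05):
t=0.050: state=(3.265, 4.905, 3.856)
t=0.100: state=(4.239, 6.499, 4.358)
t=0.150: state=(5.521, 8.377, 5.497)
t=0.200: state=(7.063, 10.316, 7.556)
t=0.250: state=(8.679, 11.754, 10.692)
t=0.300: state=(9.969, 11.864, 14.553)
t=0.350: state=(10.408, 10.156, 18.019)
t=0.400: state=(9.702, 7.218, 19.821)
t=0.450: state=(8.094, 4.366, 19.658)
t=0.500: state=(6.185, 2.454, 18.231)
t=0.550: state=(4.489, 1.509, 16.353)
t=0.600: state=(3.235, 1.194, 14.476)
t=0.650: state=(2.427, 1.207, 12.760)
t=0.700: state=(1.979, 1.376, 11.243)
t=0.750: state=(1.795, 1.635, 9.922)
t=0.800: state=(1.801, 1.974, 8.791)
t=0.850: state=(1.959, 2.412, 7.847)
t=0.900: state=(2.253, 2.980, 7.098)
t=0.950: state=(2.690, 3.717, 6.568)
t=1.000: state=(3.288, 4.661, 6.304)
t=1.050: state=(4.071, 5.835, 6.393)
t=1.090: state=(4.841, 6.928, 6.802)
largest grid value and its neighbours: x(0.340)=10.40896, x(0.345)=10.41423, x(0.350)=10.40762
parabola through these three points peaks at t≈0.345 with x≈10.41425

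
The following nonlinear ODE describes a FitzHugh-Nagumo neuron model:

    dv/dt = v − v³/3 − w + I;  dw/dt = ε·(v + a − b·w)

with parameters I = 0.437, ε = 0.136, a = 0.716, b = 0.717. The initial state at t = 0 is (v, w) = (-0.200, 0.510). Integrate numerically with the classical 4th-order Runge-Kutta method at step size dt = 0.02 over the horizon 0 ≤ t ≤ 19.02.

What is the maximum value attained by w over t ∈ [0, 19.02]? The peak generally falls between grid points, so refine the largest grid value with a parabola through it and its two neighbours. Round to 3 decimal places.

max w = 0.515

t=0.000: state=(-0.200, 0.510)
step 1 (dt=0.02): k1=(-0.270, 0.020), k2=(-0.273, 0.020), k3=(-0.273, 0.020), k4=(-0.276, 0.020); state += dt/6·(k1+2k2+2k3+k4)
t=0.020: state=(-0.205, 0.510)
t=0.040: state=(-0.211, 0.511)
t=0.060: state=(-0.217, 0.511)
continuing one RK4 step at a time; state shown every 50 steps (Δt=1):
t=1.000: state=(-0.638, 0.504)
t=2.000: state=(-1.301, 0.423)
t=3.000: state=(-1.597, 0.284)
t=4.000: state=(-1.595, 0.142)
t=5.000: state=(-1.527, 0.019)
t=6.000: state=(-1.446, -0.083)
t=7.000: state=(-1.364, -0.164)
t=8.000: state=(-1.281, -0.227)
t=9.000: state=(-1.196, -0.274)
t=10.000: state=(-1.110, -0.305)
t=11.000: state=(-1.020, -0.322)
t=12.000: state=(-0.923, -0.325)
t=13.000: state=(-0.815, -0.315)
t=14.000: state=(-0.684, -0.290)
t=15.000: state=(-0.502, -0.248)
t=16.000: state=(-0.194, -0.179)
t=17.000: state=(0.450, -0.058)
t=18.000: state=(1.427, 0.165)
t=19.000: state=(1.721, 0.455)
t=19.020: state=(1.721, 0.460)
largest grid value and its neighbours: w(0.420)=0.51471, w(0.440)=0.51472, w(0.460)=0.51470
parabola through these three points peaks at t≈0.435 with w≈0.51472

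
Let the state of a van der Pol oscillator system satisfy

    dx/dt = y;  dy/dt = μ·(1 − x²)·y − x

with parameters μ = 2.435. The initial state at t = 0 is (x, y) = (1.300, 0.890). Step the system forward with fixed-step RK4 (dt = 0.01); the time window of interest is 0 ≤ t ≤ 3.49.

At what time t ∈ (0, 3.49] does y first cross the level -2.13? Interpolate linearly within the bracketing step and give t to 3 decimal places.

t = 2.013

t=0.000: state=(1.300, 0.890)
step 1 (dt=0.01): k1=(0.890, -2.795), k2=(0.876, -2.801), k3=(0.876, -2.801), k4=(0.862, -2.805); state += dt/6·(k1+2k2+2k3+k4)
t=0.010: state=(1.309, 0.862)
t=0.020: state=(1.317, 0.834)
t=0.030: state=(1.325, 0.806)
continuing one RK4 step at a time; state shown every 20 steps (Δt=0.2):
t=0.200: state=(1.423, 0.359)
t=0.400: state=(1.455, -0.012)
t=0.600: state=(1.429, -0.232)
t=0.800: state=(1.367, -0.370)
t=1.000: state=(1.282, -0.479)
t=1.200: state=(1.176, -0.592)
t=1.400: state=(1.043, -0.740)
t=1.600: state=(0.875, -0.964)
t=1.800: state=(0.647, -1.349)
t=2.000: state=(0.313, -2.065)
t=2.010: state=(0.292, -2.114)
next step: t=2.020: state=(0.271, -2.165) — y has crossed -2.13
linear interpolation between t=2.010 (-2.11406) and t=2.020 (-2.16483) → t≈2.013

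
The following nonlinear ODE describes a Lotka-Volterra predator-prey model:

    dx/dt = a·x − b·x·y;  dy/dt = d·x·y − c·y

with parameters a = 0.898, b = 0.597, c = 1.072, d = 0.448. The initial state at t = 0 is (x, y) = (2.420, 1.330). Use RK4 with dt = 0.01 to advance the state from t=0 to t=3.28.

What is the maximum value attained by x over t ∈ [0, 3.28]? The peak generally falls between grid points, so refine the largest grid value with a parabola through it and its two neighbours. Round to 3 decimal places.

t=0.000: state=(2.420, 1.330)
step 1 (dt=0.01): k1=(0.252, 0.016), k2=(0.252, 0.017), k3=(0.252, 0.017), k4=(0.252, 0.018); state += dt/6·(k1+2k2+2k3+k4)
t=0.010: state=(2.423, 1.330)
t=0.020: state=(2.425, 1.330)
t=0.030: state=(2.428, 1.331)
continuing one RK4 step at a time; state shown every 20 steps (Δt=0.2):
t=0.200: state=(2.470, 1.336)
t=0.400: state=(2.518, 1.348)
t=0.600: state=(2.563, 1.366)
t=0.800: state=(2.602, 1.390)
t=1.000: state=(2.633, 1.418)
t=1.200: state=(2.655, 1.451)
t=1.400: state=(2.667, 1.486)
t=1.600: state=(2.667, 1.523)
t=1.800: state=(2.655, 1.560)
t=2.000: state=(2.631, 1.596)
t=2.200: state=(2.598, 1.628)
t=2.400: state=(2.555, 1.655)
t=2.600: state=(2.506, 1.676)
t=2.800: state=(2.453, 1.689)
t=3.000: state=(2.399, 1.694)
t=3.200: state=(2.345, 1.691)
t=3.280: state=(2.325, 1.687)
largest grid value and its neighbours: x(1.490)=2.66826, x(1.500)=2.66827, x(1.510)=2.66825
parabola through these three points peaks at t≈1.497 with x≈2.66827

max x = 2.668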